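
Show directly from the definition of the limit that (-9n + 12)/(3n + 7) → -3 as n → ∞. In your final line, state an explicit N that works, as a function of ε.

Let ε > 0. For n ≥ 1, |(-9n + 12)/(3n + 7) + 3| = |99|/(3(3n + 7)) = 99/(3(3n + 7)).
Since 3n + 7 ≥ 3n for n ≥ 1, this is ≤ 99/(3·3n) = 11/n.
So |(-9n + 12)/(3n + 7) + 3| < ε whenever n > 11/ε.
Take N = 11/ε. If n > N then |(-9n + 12)/(3n + 7) + 3| ≤ 11/n < ε.

N = 11/ε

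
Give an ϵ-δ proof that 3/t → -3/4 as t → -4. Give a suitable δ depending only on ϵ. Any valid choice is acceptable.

Fix ϵ > 0. We seek δ > 0 such that 0 < |t + 4| < δ implies |3/t + 3/4| < ϵ.
|3/t + 3/4| = 3·|-4 − t|/(4·|t|) = 3|t + 4|/(4|t|).
Restrict δ ≤ 2. Then |t + 4| < 2 gives |t| > 2, so 4|t| > 8.
Then |3/t + 3/4| < 3|t + 4|/8, which is < ϵ when |t + 4| < (8/3)ϵ.
Take δ = min(2, (8/3)ϵ). Then 0 < |t + 4| < δ gives both |t + 4| < 2 and |t + 4| < (8/3)ϵ, so |3/t + 3/4| < ϵ.

δ = min(2, (8/3)ϵ)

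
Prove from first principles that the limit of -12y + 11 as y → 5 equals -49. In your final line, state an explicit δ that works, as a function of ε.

Let ε > 0 be given. We need δ > 0 so that 0 < |y − 5| < δ implies |(-12y + 11) + 49| < ε.
Since (-12y + 11) + 49 = -12(y − 5), we have |(-12y + 11) + 49| = 12|y − 5|.
Thus it suffices that |y − 5| < ε/12.
Take δ = ε/12. If 0 < |y − 5| < δ then |(-12y + 11) + 49| = 12|y − 5| < 12·(ε/12) = ε.

δ = ε/12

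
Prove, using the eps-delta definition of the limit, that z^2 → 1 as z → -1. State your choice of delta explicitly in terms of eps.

delta = min(1, eps/3)

Let eps > 0. We seek delta > 0 with 0 < |z + 1| < delta ⇒ |z^2 − 1| < eps.
Factor: z^2 − 1 = (z + 1)(z - 1), so |z^2 − 1| = |z + 1|·|z - 1|.
Impose delta ≤ 1 so that |z| < 2; then |z - 1| ≤ 3.
Hence |z^2 − 1| ≤ 3|z + 1|, which is < eps once |z + 1| < eps/3.
Take delta = min(1, eps/3). If 0 < |z + 1| < delta then both bounds hold and |z^2 − 1| ≤ 3|z + 1| < 3·(eps/3) = eps.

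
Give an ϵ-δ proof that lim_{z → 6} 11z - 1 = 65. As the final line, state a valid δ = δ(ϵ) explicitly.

Suppose ϵ > 0. We need δ > 0 so that 0 < |z − 6| < δ implies |(11z - 1) − 65| < ϵ.
Since (11z - 1) − 65 = 11(z − 6), we have |(11z - 1) − 65| = 11|z − 6|.
So 11|z − 6| < ϵ exactly when |z − 6| < ϵ/11.
Choosing δ = ϵ/11 gives |(11z - 1) − 65| = 11|z − 6| < ϵ whenever |z − 6| < δ.

δ = ϵ/11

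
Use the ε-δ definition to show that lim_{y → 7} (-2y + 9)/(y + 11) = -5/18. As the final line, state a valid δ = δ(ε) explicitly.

Suppose ε > 0. We want δ > 0 with 0 < |y − 7| < δ ⇒ |(-2y + 9)/(y + 11) + 5/18| < ε.
Combining over a common denominator, (-2y + 9)/(y + 11) + 5/18 = [(-2y + 9)·18 − (-5)·(y + 11)] / [18·(y + 11)] = -31(y − 7) / (18(y + 11)).
So |(-2y + 9)/(y + 11) + 5/18| = 31|y − 7| / (18·|y + 11|).
Require δ ≤ 9, so |y + 11| ≥ |18| − |y − 7| > 18 − 9 = 9.
Hence |(-2y + 9)/(y + 11) + 5/18| < 31|y − 7|/(18·9) = (31/162)|y − 7|, which is < ε once |y − 7| < (162/31)ε.
Take δ = min(9, (162/31)ε). Then 0 < |y − 7| < δ forces both bounds, so |(-2y + 9)/(y + 11) + 5/18| < ε.

δ = min(9, (162/31)ε)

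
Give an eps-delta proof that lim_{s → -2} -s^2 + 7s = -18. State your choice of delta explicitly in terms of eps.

Suppose eps > 0. We want delta > 0 such that 0 < |s + 2| < delta implies |(-s^2 + 7s) + 18| < eps.
(-s^2 + 7s) + 18 = -s^2 + 7s + 18 = (s + 2)(-s + 9).
So |(-s^2 + 7s) + 18| = |s + 2|·|-s + 9|.
Assume first that |s + 2| < 1, so |s| < 3. Then |-s + 9| ≤ 3 + 9 = 12.
Hence |(-s^2 + 7s) + 18| ≤ 12|s + 2| < eps provided |s + 2| < eps/12.
Take delta = min(1, eps/12). Then 0 < |s + 2| < delta gives both |s + 2| < 1 and |s + 2| < eps/12, so |(-s^2 + 7s) + 18| < eps.

delta = min(1, eps/12)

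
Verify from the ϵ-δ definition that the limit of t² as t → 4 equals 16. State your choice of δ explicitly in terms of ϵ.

Let ϵ > 0. We seek δ > 0 with 0 < |t − 4| < δ ⇒ |t² − 16| < ϵ.
Factor: t² − 16 = (t − 4)(t + 4), so |t² − 16| = |t − 4|·|t + 4|.
Restrict δ ≤ 1. Then |t − 4| < 1 gives |t| < 5, so by the triangle inequality |t + 4| ≤ 5 + 4 = 9.
Hence |t² − 16| ≤ 9|t − 4|, which is < ϵ once |t − 4| < ϵ/9.
Take δ = min(1, ϵ/9). If 0 < |t − 4| < δ then both bounds hold and |t² − 16| ≤ 9|t − 4| < 9·(ϵ/9) = ϵ.

δ = min(1, ϵ/9)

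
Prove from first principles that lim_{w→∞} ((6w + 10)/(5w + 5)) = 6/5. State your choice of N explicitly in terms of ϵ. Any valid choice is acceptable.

Let ϵ > 0. We seek N > 0 such that w > N implies |(6w + 10)/(5w + 5) − (6/5)| < ϵ.
(6w + 10)/(5w + 5) − (6/5) = (5(6w + 10) − 6(5w + 5)) / (5(5w + 5)) = 20/(5(5w + 5)).
For w > 0 we have 5w + 5 > 5w, so |(6w + 10)/(5w + 5) − (6/5)| = 20/(5(5w + 5)) < 20/(5·5w) = (4/5)/w.
Thus |(6w + 10)/(5w + 5) − (6/5)| < ϵ whenever w > (4/5)/ϵ.
Take N = (4/5)/ϵ. If w > N then |(6w + 10)/(5w + 5) − (6/5)| < (4/5)/w < ϵ.

N = (4/5)/ϵ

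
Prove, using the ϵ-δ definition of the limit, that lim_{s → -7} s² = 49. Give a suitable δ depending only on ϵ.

Fix ϵ > 0. We seek δ > 0 with 0 < |s + 7| < δ ⇒ |s² − 49| < ϵ.
Factor: s² − 49 = (s + 7)(s - 7), so |s² − 49| = |s + 7|·|s - 7|.
Impose δ ≤ 1 so that |s| < 8; then |s - 7| ≤ 15.
Hence |s² − 49| ≤ 15|s + 7|, which is < ϵ once |s + 7| < ϵ/15.
Take δ = min(1, ϵ/15). If 0 < |s + 7| < δ then both bounds hold and |s² − 49| ≤ 15|s + 7| < 15·(ϵ/15) = ϵ.

δ = min(1, ϵ/15)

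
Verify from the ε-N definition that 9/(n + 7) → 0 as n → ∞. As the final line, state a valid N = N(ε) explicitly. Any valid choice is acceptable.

Let ε > 0. For n ≥ 1, |9/(n + 7) − 0| = 9/(n + 7) ≤ 9/n.
We need 9/n < ε, i.e. n > 9/ε.
Take N = 9/ε. If n > N then |9/(n + 7)| ≤ 9/n < ε.

N = 9/ε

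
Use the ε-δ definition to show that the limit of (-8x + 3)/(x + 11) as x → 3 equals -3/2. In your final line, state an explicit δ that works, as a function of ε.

δ = min(7, (14/13)ε)

Let ε > 0 be given. We want δ > 0 with 0 < |x − 3| < δ ⇒ |(-8x + 3)/(x + 11) + 3/2| < ε.
Combining over a common denominator, (-8x + 3)/(x + 11) + 3/2 = [(-8x + 3)·14 − (-21)·(x + 11)] / [14·(x + 11)] = -91(x − 3) / (14(x + 11)).
So |(-8x + 3)/(x + 11) + 3/2| = 91|x − 3| / (14·|x + 11|).
Require δ ≤ 7, so |x + 11| ≥ |14| − |x − 3| > 14 − 7 = 7.
Hence |(-8x + 3)/(x + 11) + 3/2| < 91|x − 3|/(14·7) = (13/14)|x − 3|, which is < ε once |x − 3| < (14/13)ε.
Take δ = min(7, (14/13)ε). Then 0 < |x − 3| < δ forces both bounds, so |(-8x + 3)/(x + 11) + 3/2| < ε.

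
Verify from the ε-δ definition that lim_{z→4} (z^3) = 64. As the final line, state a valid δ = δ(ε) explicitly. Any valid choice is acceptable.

Let ε > 0 be given. We seek δ > 0 with 0 < |z − 4| < δ ⇒ |z^3 − 64| < ε.
Factor: z^3 − 64 = (z − 4)(z^2 + 4z + 16), so |z^3 − 64| = |z − 4|·|z^2 + 4z + 16|.
Restrict δ ≤ 1. Then |z − 4| < 1 gives |z| < 5, so by the triangle inequality |z^2 + 4z + 16| ≤ 5^2 + 4·5 + 16 = 61.
Hence |z^3 − 64| ≤ 61|z − 4|, which is < ε once |z − 4| < ε/61.
Take δ = min(1, ε/61). If 0 < |z − 4| < δ then both bounds hold and |z^3 − 64| ≤ 61|z − 4| < 61·(ε/61) = ε.

δ = min(1, ε/61)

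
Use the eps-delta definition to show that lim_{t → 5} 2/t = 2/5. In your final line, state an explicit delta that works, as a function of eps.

delta = min(5/2, (25/4)eps)

Let eps > 0. We seek delta > 0 such that 0 < |t − 5| < delta implies |2/t − (2/5)| < eps.
|2/t − (2/5)| = 2·|5 − t|/(5·|t|) = 2|t − 5|/(5|t|).
Require delta ≤ 5/2 so that |t| > 5 − 5/2 = 5/2, hence 5|t| > 25/2.
Then |2/t − (2/5)| < 2|t − 5|/(25/2), which is < eps when |t − 5| < (25/4)eps.
Take delta = min(5/2, (25/4)eps). Then 0 < |t − 5| < delta gives both |t − 5| < 5/2 and |t − 5| < (25/4)eps, so |2/t − (2/5)| < eps.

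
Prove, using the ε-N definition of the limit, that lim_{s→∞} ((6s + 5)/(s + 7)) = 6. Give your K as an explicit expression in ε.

K = 37/ε

Let ε > 0 be given. We seek K > 0 such that s > K implies |(6s + 5)/(s + 7) − 6| < ε.
(6s + 5)/(s + 7) − 6 = ((6s + 5) − 6(s + 7)) / ((s + 7)) = -37/((s + 7)).
For s > 0 we have s + 7 > s, so |(6s + 5)/(s + 7) − 6| = 37/((s + 7)) < 37/(s) = 37/s.
Thus |(6s + 5)/(s + 7) − 6| < ε whenever s > 37/ε.
Take K = 37/ε. If s > K then |(6s + 5)/(s + 7) − 6| < 37/s < ε.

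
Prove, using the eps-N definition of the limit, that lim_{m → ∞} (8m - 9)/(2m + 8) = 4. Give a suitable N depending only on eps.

Let eps > 0. For m ≥ 1, |(8m - 9)/(2m + 8) − 4| = |-82|/(2(2m + 8)) = 82/(2(2m + 8)).
Since 2m + 8 ≥ 2m for m ≥ 1, this is ≤ 82/(2·2m) = (41/2)/m.
So |(8m - 9)/(2m + 8) − 4| < eps whenever m > (41/2)/eps.
Take N = (41/2)/eps. If m > N then |(8m - 9)/(2m + 8) − 4| ≤ (41/2)/m < eps.

N = (41/2)/eps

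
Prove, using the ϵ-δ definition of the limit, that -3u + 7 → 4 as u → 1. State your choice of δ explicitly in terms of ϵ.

δ = ϵ/3

Let ϵ > 0 be given. We need δ > 0 so that 0 < |u − 1| < δ implies |(-3u + 7) − 4| < ϵ.
|(-3u + 7) − 4| = |-3u + 3| = 3|u − 1|.
Thus it suffices that |u − 1| < ϵ/3.
Take δ = ϵ/3. If 0 < |u − 1| < δ then |(-3u + 7) − 4| = 3|u − 1| < 3·(ϵ/3) = ϵ.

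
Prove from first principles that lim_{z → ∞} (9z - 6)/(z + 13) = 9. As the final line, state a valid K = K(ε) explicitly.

K = 123/ε

Let ε > 0. We seek K > 0 such that z > K implies |(9z - 6)/(z + 13) − 9| < ε.
(9z - 6)/(z + 13) − 9 = ((9z - 6) − 9(z + 13)) / ((z + 13)) = -123/((z + 13)).
For z > 0 we have z + 13 > z, so |(9z - 6)/(z + 13) − 9| = 123/((z + 13)) < 123/(z) = 123/z.
Thus |(9z - 6)/(z + 13) − 9| < ε whenever z > 123/ε.
Take K = 123/ε. If z > K then |(9z - 6)/(z + 13) − 9| < 123/z < ε.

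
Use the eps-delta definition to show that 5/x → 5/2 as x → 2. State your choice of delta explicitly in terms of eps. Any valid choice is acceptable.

Let eps > 0. We seek delta > 0 such that 0 < |x − 2| < delta implies |5/x − (5/2)| < eps.
|5/x − (5/2)| = 5·|2 − x|/(2·|x|) = 5|x − 2|/(2|x|).
Require delta ≤ 1 so that |x| > 2 − 1 = 1, hence 2|x| > 2.
Then |5/x − (5/2)| < 5|x − 2|/2, which is < eps when |x − 2| < (2/5)eps.
Take delta = min(1, (2/5)eps). Then 0 < |x − 2| < delta gives both |x − 2| < 1 and |x − 2| < (2/5)eps, so |5/x − (5/2)| < eps.

delta = min(1, (2/5)eps)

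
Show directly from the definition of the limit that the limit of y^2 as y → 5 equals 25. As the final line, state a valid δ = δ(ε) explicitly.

Let ε > 0 be given. We seek δ > 0 with 0 < |y − 5| < δ ⇒ |y^2 − 25| < ε.
Factor: y^2 − 25 = (y − 5)(y + 5), so |y^2 − 25| = |y − 5|·|y + 5|.
Restrict δ ≤ 1. Then |y − 5| < 1 gives |y| < 6, so by the triangle inequality |y + 5| ≤ 6 + 5 = 11.
Hence |y^2 − 25| ≤ 11|y − 5|, which is < ε once |y − 5| < ε/11.
Take δ = min(1, ε/11). If 0 < |y − 5| < δ then both bounds hold and |y^2 − 25| ≤ 11|y − 5| < 11·(ε/11) = ε.

δ = min(1, ε/11)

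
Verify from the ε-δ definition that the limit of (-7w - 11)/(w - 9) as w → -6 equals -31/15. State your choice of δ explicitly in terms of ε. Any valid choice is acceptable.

δ = min(15/2, (225/148)ε)

Let ε > 0. We want δ > 0 with 0 < |w + 6| < δ ⇒ |(-7w - 11)/(w - 9) + 31/15| < ε.
Combining over a common denominator, (-7w - 11)/(w - 9) + 31/15 = [(-7w - 11)·(-15) − 31·(w - 9)] / [(-15)·(w - 9)] = 74(w + 6) / ((-15)(w - 9)).
So |(-7w - 11)/(w - 9) + 31/15| = 74|w + 6| / (15·|w − 9|).
Restrict δ ≤ 15/2. Then |w + 6| < 15/2 gives |w − 9| = |(w + 6) + (-15)| ≥ 15 − 15/2 = 15/2.
Hence |(-7w - 11)/(w - 9) + 31/15| < 74|w + 6|/(15·(15/2)) = (148/225)|w + 6|, which is < ε once |w + 6| < (225/148)ε.
Take δ = min(15/2, (225/148)ε). Then 0 < |w + 6| < δ forces both bounds, so |(-7w - 11)/(w - 9) + 31/15| < ε.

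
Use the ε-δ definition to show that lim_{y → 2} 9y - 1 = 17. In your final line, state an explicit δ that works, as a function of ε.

δ = ε/9

Fix ε > 0. We need δ > 0 so that 0 < |y − 2| < δ implies |(9y - 1) − 17| < ε.
|(9y - 1) − 17| = |9y - 18| = 9|y − 2|.
So 9|y − 2| < ε exactly when |y − 2| < ε/9.
Choosing δ = ε/9 gives |(9y - 1) − 17| = 9|y − 2| < ε whenever |y − 2| < δ.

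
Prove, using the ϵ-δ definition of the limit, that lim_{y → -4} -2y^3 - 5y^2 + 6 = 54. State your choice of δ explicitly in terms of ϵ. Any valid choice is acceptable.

Let ϵ > 0 be given. We want δ > 0 such that 0 < |y + 4| < δ implies |(-2y^3 - 5y^2 + 6) − 54| < ϵ.
(-2y^3 - 5y^2 + 6) − 54 = -2y^3 - 5y^2 - 48 = (y + 4)(-2y^2 + 3y - 12).
So |(-2y^3 - 5y^2 + 6) − 54| = |y + 4|·|-2y^2 + 3y - 12|.
Require δ ≤ 1. Then |y + 4| < 1 gives |y| < 5, and by the triangle inequality |-2y^2 + 3y - 12| ≤ 2·5^2 + 3·5 + 12 = 77.
Hence |(-2y^3 - 5y^2 + 6) − 54| ≤ 77|y + 4| < ϵ provided |y + 4| < ϵ/77.
Choosing δ = min(1, ϵ/77) ensures both conditions, hence |(-2y^3 - 5y^2 + 6) − 54| < ϵ.

δ = min(1, ϵ/77)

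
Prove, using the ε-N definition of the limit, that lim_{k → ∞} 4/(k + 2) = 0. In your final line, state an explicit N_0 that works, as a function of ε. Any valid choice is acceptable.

N_0 = 4/ε

Suppose ε > 0. For k ≥ 1, |4/(k + 2) − 0| = 4/(k + 2) ≤ 4/k.
We need 4/k < ε, i.e. k > 4/ε.
Take N_0 = 4/ε. If k > N_0 then |4/(k + 2)| ≤ 4/k < ε.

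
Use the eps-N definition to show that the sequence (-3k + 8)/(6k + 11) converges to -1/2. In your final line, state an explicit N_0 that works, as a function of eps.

Suppose eps > 0. For k ≥ 1, |(-3k + 8)/(6k + 11) + 1/2| = |81|/(6(6k + 11)) = 81/(6(6k + 11)).
Since 6k + 11 ≥ 6k for k ≥ 1, this is ≤ 81/(6·6k) = (9/4)/k.
So |(-3k + 8)/(6k + 11) + 1/2| < eps whenever k > (9/4)/eps.
Take N_0 = (9/4)/eps. If k > N_0 then |(-3k + 8)/(6k + 11) + 1/2| ≤ (9/4)/k < eps.

N_0 = (9/4)/eps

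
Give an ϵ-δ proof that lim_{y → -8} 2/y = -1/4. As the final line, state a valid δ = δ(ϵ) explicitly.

δ = min(4, 16ϵ)

Fix ϵ > 0. We seek δ > 0 such that 0 < |y + 8| < δ implies |2/y + 1/4| < ϵ.
|2/y + 1/4| = 2·|-8 − y|/(8·|y|) = 2|y + 8|/(8|y|).
Require δ ≤ 4 so that |y| > 8 − 4 = 4, hence 8|y| > 32.
Then |2/y + 1/4| < 2|y + 8|/32, which is < ϵ when |y + 8| < 16ϵ.
Take δ = min(4, 16ϵ). Then 0 < |y + 8| < δ gives both |y + 8| < 4 and |y + 8| < 16ϵ, so |2/y + 1/4| < ϵ.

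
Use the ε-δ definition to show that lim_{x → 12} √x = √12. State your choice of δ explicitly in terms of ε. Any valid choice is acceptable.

δ = min(12, √12·ε)

Suppose ε > 0. We want δ > 0 such that 0 < |x − 12| < δ implies |√x − √12| < ε.
Multiplying by the conjugate, |√x − √12| = |x − 12|/(√x + √12).
Restrict δ ≤ 12 so that |x − 12| < 12 forces x > 0, and then √x + √12 > √12.
Hence |√x − √12| < |x − 12|/√12, which is < ε once |x − 12| < √12·ε.
Take δ = min(12, √12·ε). If 0 < |x − 12| < δ then x > 0 and |√x − √12| < |x − 12|/√12 < ε.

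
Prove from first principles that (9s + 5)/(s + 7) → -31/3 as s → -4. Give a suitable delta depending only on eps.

Let eps > 0. We want delta > 0 with 0 < |s + 4| < delta ⇒ |(9s + 5)/(s + 7) + 31/3| < eps.
Combining over a common denominator, (9s + 5)/(s + 7) + 31/3 = [(9s + 5)·3 − (-31)·(s + 7)] / [3·(s + 7)] = 58(s + 4) / (3(s + 7)).
So |(9s + 5)/(s + 7) + 31/3| = 58|s + 4| / (3·|s + 7|).
Restrict delta ≤ 3/2. Then |s + 4| < 3/2 gives |s + 7| = |(s + 4) + 3| ≥ 3 − 3/2 = 3/2.
Hence |(9s + 5)/(s + 7) + 31/3| < 58|s + 4|/(3·(3/2)) = (116/9)|s + 4|, which is < eps once |s + 4| < (9/116)eps.
Take delta = min(3/2, (9/116)eps). Then 0 < |s + 4| < delta forces both bounds, so |(9s + 5)/(s + 7) + 31/3| < eps.

delta = min(3/2, (9/116)eps)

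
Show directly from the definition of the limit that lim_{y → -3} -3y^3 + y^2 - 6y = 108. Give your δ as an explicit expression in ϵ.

Fix ϵ > 0. We want δ > 0 such that 0 < |y + 3| < δ implies |(-3y^3 + y^2 - 6y) − 108| < ϵ.
(-3y^3 + y^2 - 6y) − 108 = -3y^3 + y^2 - 6y - 108 = (y + 3)(-3y^2 + 10y - 36).
So |(-3y^3 + y^2 - 6y) − 108| = |y + 3|·|-3y^2 + 10y - 36|.
Require δ ≤ 1. Then |y + 3| < 1 gives |y| < 4, and by the triangle inequality |-3y^2 + 10y - 36| ≤ 3·4^2 + 10·4 + 36 = 124.
Hence |(-3y^3 + y^2 - 6y) − 108| ≤ 124|y + 3| < ϵ provided |y + 3| < ϵ/124.
Take δ = min(1, ϵ/124). Then 0 < |y + 3| < δ gives both |y + 3| < 1 and |y + 3| < ϵ/124, so |(-3y^3 + y^2 - 6y) − 108| < ϵ.

δ = min(1, ϵ/124)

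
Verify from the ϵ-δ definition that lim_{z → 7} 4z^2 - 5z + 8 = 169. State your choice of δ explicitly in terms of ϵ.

Fix ϵ > 0. We want δ > 0 such that 0 < |z − 7| < δ implies |(4z^2 - 5z + 8) − 169| < ϵ.
(4z^2 - 5z + 8) − 169 = 4z^2 - 5z - 161 = (z − 7)(4z + 23).
So |(4z^2 - 5z + 8) − 169| = |z − 7|·|4z + 23|.
Assume first that |z − 7| < 1, so |z| < 8. Then |4z + 23| ≤ 4·8 + 23 = 55.
Hence |(4z^2 - 5z + 8) − 169| ≤ 55|z − 7| < ϵ provided |z − 7| < ϵ/55.
Take δ = min(1, ϵ/55). Then 0 < |z − 7| < δ gives both |z − 7| < 1 and |z − 7| < ϵ/55, so |(4z^2 - 5z + 8) − 169| < ϵ.

δ = min(1, ϵ/55)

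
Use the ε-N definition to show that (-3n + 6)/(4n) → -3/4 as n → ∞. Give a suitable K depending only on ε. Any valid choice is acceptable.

Let ε > 0 be given. For n ≥ 1, |(-3n + 6)/(4n) + 3/4| = |24|/(4(4n)) = 24/(4(4n)).
Since 4n ≥ 4n for n ≥ 1, this is ≤ 24/(4·4n) = (3/2)/n.
So |(-3n + 6)/(4n) + 3/4| < ε whenever n > (3/2)/ε.
Take K = (3/2)/ε. If n > K then |(-3n + 6)/(4n) + 3/4| ≤ (3/2)/n < ε.

K = (3/2)/ε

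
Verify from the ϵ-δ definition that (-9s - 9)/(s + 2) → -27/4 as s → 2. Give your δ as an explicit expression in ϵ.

Fix ϵ > 0. We want δ > 0 with 0 < |s − 2| < δ ⇒ |(-9s - 9)/(s + 2) + 27/4| < ϵ.
Combining over a common denominator, (-9s - 9)/(s + 2) + 27/4 = [(-9s - 9)·4 − (-27)·(s + 2)] / [4·(s + 2)] = -9(s − 2) / (4(s + 2)).
So |(-9s - 9)/(s + 2) + 27/4| = 9|s − 2| / (4·|s + 2|).
Require δ ≤ 2, so |s + 2| ≥ |4| − |s − 2| > 4 − 2 = 2.
Hence |(-9s - 9)/(s + 2) + 27/4| < 9|s − 2|/(4·2) = (9/8)|s − 2|, which is < ϵ once |s − 2| < (8/9)ϵ.
Take δ = min(2, (8/9)ϵ). Then 0 < |s − 2| < δ forces both bounds, so |(-9s - 9)/(s + 2) + 27/4| < ϵ.

δ = min(2, (8/9)ϵ)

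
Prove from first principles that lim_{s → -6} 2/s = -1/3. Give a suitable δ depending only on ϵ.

δ = min(3, 9ϵ)

Fix ϵ > 0. We seek δ > 0 such that 0 < |s + 6| < δ implies |2/s + 1/3| < ϵ.
|2/s + 1/3| = 2·|-6 − s|/(6·|s|) = 2|s + 6|/(6|s|).
Restrict δ ≤ 3. Then |s + 6| < 3 gives |s| > 3, so 6|s| > 18.
Then |2/s + 1/3| < 2|s + 6|/18, which is < ϵ when |s + 6| < 9ϵ.
Take δ = min(3, 9ϵ). Then 0 < |s + 6| < δ gives both |s + 6| < 3 and |s + 6| < 9ϵ, so |2/s + 1/3| < ϵ.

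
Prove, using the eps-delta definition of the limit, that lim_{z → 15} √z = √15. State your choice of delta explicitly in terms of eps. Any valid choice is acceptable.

delta = min(15, √15·eps)

Let eps > 0 be given. We want delta > 0 such that 0 < |z − 15| < delta implies |√z − √15| < eps.
Rationalise: √z − √15 = (z − 15)/(√z + √15), so |√z − √15| = |z − 15|/(√z + √15).
Restrict delta ≤ 15 so that |z − 15| < 15 forces z > 0, and then √z + √15 > √15.
Hence |√z − √15| < |z − 15|/√15, which is < eps once |z − 15| < √15·eps.
Take delta = min(15, √15·eps). If 0 < |z − 15| < delta then z > 0 and |√z − √15| < |z − 15|/√15 < eps.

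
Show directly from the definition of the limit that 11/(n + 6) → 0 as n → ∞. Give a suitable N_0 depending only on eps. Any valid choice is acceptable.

Let eps > 0 be given. For n ≥ 1, |11/(n + 6) − 0| = 11/(n + 6) ≤ 11/n.
We need 11/n < eps, i.e. n > 11/eps.
Take N_0 = 11/eps. If n > N_0 then |11/(n + 6)| ≤ 11/n < eps.

N_0 = 11/eps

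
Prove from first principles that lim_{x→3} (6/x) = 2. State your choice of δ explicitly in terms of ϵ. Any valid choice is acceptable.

δ = min(3/2, (3/4)ϵ)

Let ϵ > 0 be given. We seek δ > 0 such that 0 < |x − 3| < δ implies |6/x − 2| < ϵ.
|6/x − 2| = 6·|3 − x|/(3·|x|) = 6|x − 3|/(3|x|).
Require δ ≤ 3/2 so that |x| > 3 − 3/2 = 3/2, hence 3|x| > 9/2.
Then |6/x − 2| < 6|x − 3|/(9/2), which is < ϵ when |x − 3| < (3/4)ϵ.
Take δ = min(3/2, (3/4)ϵ). Then 0 < |x − 3| < δ gives both |x − 3| < 3/2 and |x − 3| < (3/4)ϵ, so |6/x − 2| < ϵ.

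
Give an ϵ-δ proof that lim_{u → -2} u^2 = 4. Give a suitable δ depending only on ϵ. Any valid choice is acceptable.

Fix ϵ > 0. We seek δ > 0 with 0 < |u + 2| < δ ⇒ |u^2 − 4| < ϵ.
Factor: u^2 − 4 = (u + 2)(u - 2), so |u^2 − 4| = |u + 2|·|u - 2|.
Restrict δ ≤ 2. Then |u + 2| < 2 gives |u| < 4, so by the triangle inequality |u - 2| ≤ 4 + 2 = 6.
Hence |u^2 − 4| ≤ 6|u + 2|, which is < ϵ once |u + 2| < ϵ/6.
Take δ = min(2, ϵ/6). If 0 < |u + 2| < δ then both bounds hold and |u^2 − 4| ≤ 6|u + 2| < 6·(ϵ/6) = ϵ.

δ = min(2, ϵ/6)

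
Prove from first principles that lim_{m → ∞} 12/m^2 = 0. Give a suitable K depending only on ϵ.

K = (12/ϵ)^{1/2}

Fix ϵ > 0. For m ≥ 1, |12/m^2 − 0| = 12/m^2.
12/m^2 < ϵ ⇔ m^2 > 12/ϵ ⇔ m > (12/ϵ)^{1/2}.
Take K = (12/ϵ)^{1/2}. Then m > K implies 12/m^2 < ϵ.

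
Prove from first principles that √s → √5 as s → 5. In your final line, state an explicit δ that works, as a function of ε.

Fix ε > 0. We want δ > 0 such that 0 < |s − 5| < δ implies |√s − √5| < ε.
Rationalise: √s − √5 = (s − 5)/(√s + √5), so |√s − √5| = |s − 5|/(√s + √5).
Restrict δ ≤ 5 so that |s − 5| < 5 forces s > 0, and then √s + √5 > √5.
Hence |√s − √5| < |s − 5|/√5, which is < ε once |s − 5| < √5·ε.
Take δ = min(5, √5·ε). If 0 < |s − 5| < δ then s > 0 and |√s − √5| < |s − 5|/√5 < ε.

δ = min(5, √5·ε)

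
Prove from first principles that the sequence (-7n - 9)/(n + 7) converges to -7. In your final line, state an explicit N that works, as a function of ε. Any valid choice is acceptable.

N = 40/ε

Suppose ε > 0. For n ≥ 1, |(-7n - 9)/(n + 7) + 7| = |40|/((n + 7)) = 40/((n + 7)).
Since n + 7 ≥ n for n ≥ 1, this is ≤ 40/(n) = 40/n.
So |(-7n - 9)/(n + 7) + 7| < ε whenever n > 40/ε.
Take N = 40/ε. If n > N then |(-7n - 9)/(n + 7) + 7| ≤ 40/n < ε.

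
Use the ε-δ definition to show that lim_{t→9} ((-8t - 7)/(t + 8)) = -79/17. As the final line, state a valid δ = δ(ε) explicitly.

Let ε > 0. We want δ > 0 with 0 < |t − 9| < δ ⇒ |(-8t - 7)/(t + 8) + 79/17| < ε.
Combining over a common denominator, (-8t - 7)/(t + 8) + 79/17 = [(-8t - 7)·17 − (-79)·(t + 8)] / [17·(t + 8)] = -57(t − 9) / (17(t + 8)).
So |(-8t - 7)/(t + 8) + 79/17| = 57|t − 9| / (17·|t + 8|).
Restrict δ ≤ 17/2. Then |t − 9| < 17/2 gives |t + 8| = |(t − 9) + 17| ≥ 17 − 17/2 = 17/2.
Hence |(-8t - 7)/(t + 8) + 79/17| < 57|t − 9|/(17·(17/2)) = (114/289)|t − 9|, which is < ε once |t − 9| < (289/114)ε.
Take δ = min(17/2, (289/114)ε). Then 0 < |t − 9| < δ forces both bounds, so |(-8t - 7)/(t + 8) + 79/17| < ε.

δ = min(17/2, (289/114)ε)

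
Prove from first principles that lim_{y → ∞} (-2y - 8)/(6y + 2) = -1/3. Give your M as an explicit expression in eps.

Let eps > 0 be given. We seek M > 0 such that y > M implies |(-2y - 8)/(6y + 2) + 1/3| < eps.
(-2y - 8)/(6y + 2) + 1/3 = (6(-2y - 8) − (-2)(6y + 2)) / (6(6y + 2)) = -44/(6(6y + 2)).
For y > 0 we have 6y + 2 > 6y, so |(-2y - 8)/(6y + 2) + 1/3| = 44/(6(6y + 2)) < 44/(6·6y) = (11/9)/y.
Thus |(-2y - 8)/(6y + 2) + 1/3| < eps whenever y > (11/9)/eps.
Take M = (11/9)/eps. If y > M then |(-2y - 8)/(6y + 2) + 1/3| < (11/9)/y < eps.

M = (11/9)/eps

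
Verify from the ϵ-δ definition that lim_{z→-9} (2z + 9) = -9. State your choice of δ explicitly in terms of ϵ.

Suppose ϵ > 0. We need δ > 0 so that 0 < |z + 9| < δ implies |(2z + 9) + 9| < ϵ.
|(2z + 9) + 9| = |2z + 18| = 2|z + 9|.
So 2|z + 9| < ϵ exactly when |z + 9| < ϵ/2.
Take δ = ϵ/2. If 0 < |z + 9| < δ then |(2z + 9) + 9| = 2|z + 9| < 2·(ϵ/2) = ϵ.

δ = ϵ/2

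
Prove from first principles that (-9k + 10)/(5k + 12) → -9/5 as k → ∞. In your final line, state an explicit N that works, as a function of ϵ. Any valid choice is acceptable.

N = (158/25)/ϵ

Let ϵ > 0 be given. For k ≥ 1, |(-9k + 10)/(5k + 12) + 9/5| = |158|/(5(5k + 12)) = 158/(5(5k + 12)).
Since 5k + 12 ≥ 5k for k ≥ 1, this is ≤ 158/(5·5k) = (158/25)/k.
So |(-9k + 10)/(5k + 12) + 9/5| < ϵ whenever k > (158/25)/ϵ.
Take N = (158/25)/ϵ. If k > N then |(-9k + 10)/(5k + 12) + 9/5| ≤ (158/25)/k < ϵ.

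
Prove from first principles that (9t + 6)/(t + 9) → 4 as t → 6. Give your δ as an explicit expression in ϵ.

δ = min(15/2, (3/2)ϵ)

Suppose ϵ > 0. We want δ > 0 with 0 < |t − 6| < δ ⇒ |(9t + 6)/(t + 9) − 4| < ϵ.
Combining over a common denominator, (9t + 6)/(t + 9) − 4 = [(9t + 6)·15 − 60·(t + 9)] / [15·(t + 9)] = 75(t − 6) / (15(t + 9)).
So |(9t + 6)/(t + 9) − 4| = 75|t − 6| / (15·|t + 9|).
Restrict δ ≤ 15/2. Then |t − 6| < 15/2 gives |t + 9| = |(t − 6) + 15| ≥ 15 − 15/2 = 15/2.
Hence |(9t + 6)/(t + 9) − 4| < 75|t − 6|/(15·(15/2)) = (2/3)|t − 6|, which is < ϵ once |t − 6| < (3/2)ϵ.
Take δ = min(15/2, (3/2)ϵ). Then 0 < |t − 6| < δ forces both bounds, so |(9t + 6)/(t + 9) − 4| < ϵ.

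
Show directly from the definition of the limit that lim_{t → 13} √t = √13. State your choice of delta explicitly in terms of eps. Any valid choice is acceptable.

Suppose eps > 0. We want delta > 0 such that 0 < |t − 13| < delta implies |√t − √13| < eps.
Rationalise: √t − √13 = (t − 13)/(√t + √13), so |√t − √13| = |t − 13|/(√t + √13).
Restrict delta ≤ 13 so that |t − 13| < 13 forces t > 0, and then √t + √13 > √13.
Hence |√t − √13| < |t − 13|/√13, which is < eps once |t − 13| < √13·eps.
Take delta = min(13, √13·eps). If 0 < |t − 13| < delta then t > 0 and |√t − √13| < |t − 13|/√13 < eps.

delta = min(13, √13·eps)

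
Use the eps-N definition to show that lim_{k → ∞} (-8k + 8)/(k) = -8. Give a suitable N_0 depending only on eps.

N_0 = 8/eps

Suppose eps > 0. For k ≥ 1, |(-8k + 8)/(k) + 8| = |8|/((k)) = 8/((k)).
Since k ≥ k for k ≥ 1, this is ≤ 8/(k) = 8/k.
So |(-8k + 8)/(k) + 8| < eps whenever k > 8/eps.
Take N_0 = 8/eps. If k > N_0 then |(-8k + 8)/(k) + 8| ≤ 8/k < eps.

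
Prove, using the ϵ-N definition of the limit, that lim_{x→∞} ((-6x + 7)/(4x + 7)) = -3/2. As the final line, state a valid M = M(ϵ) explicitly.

Suppose ϵ > 0. We seek M > 0 such that x > M implies |(-6x + 7)/(4x + 7) + 3/2| < ϵ.
(-6x + 7)/(4x + 7) + 3/2 = (4(-6x + 7) − (-6)(4x + 7)) / (4(4x + 7)) = 70/(4(4x + 7)).
For x > 0 we have 4x + 7 > 4x, so |(-6x + 7)/(4x + 7) + 3/2| = 70/(4(4x + 7)) < 70/(4·4x) = (35/8)/x.
Thus |(-6x + 7)/(4x + 7) + 3/2| < ϵ whenever x > (35/8)/ϵ.
Take M = (35/8)/ϵ. If x > M then |(-6x + 7)/(4x + 7) + 3/2| < (35/8)/x < ϵ.

M = (35/8)/ϵ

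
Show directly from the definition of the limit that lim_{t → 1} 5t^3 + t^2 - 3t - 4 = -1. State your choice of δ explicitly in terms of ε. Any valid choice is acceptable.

Let ε > 0. We want δ > 0 such that 0 < |t − 1| < δ implies |(5t^3 + t^2 - 3t - 4) + 1| < ε.
(5t^3 + t^2 - 3t - 4) + 1 = 5t^3 + t^2 - 3t - 3 = (t − 1)(5t^2 + 6t + 3).
So |(5t^3 + t^2 - 3t - 4) + 1| = |t − 1|·|5t^2 + 6t + 3|.
Assume first that |t − 1| < 1, so |t| < 2. Then |5t^2 + 6t + 3| ≤ 5·2^2 + 6·2 + 3 = 35.
Hence |(5t^3 + t^2 - 3t - 4) + 1| ≤ 35|t − 1| < ε provided |t − 1| < ε/35.
Take δ = min(1, ε/35). Then 0 < |t − 1| < δ gives both |t − 1| < 1 and |t − 1| < ε/35, so |(5t^3 + t^2 - 3t - 4) + 1| < ε.

δ = min(1, ε/35)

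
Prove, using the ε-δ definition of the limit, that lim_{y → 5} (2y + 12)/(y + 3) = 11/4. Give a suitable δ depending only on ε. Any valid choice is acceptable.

Suppose ε > 0. We want δ > 0 with 0 < |y − 5| < δ ⇒ |(2y + 12)/(y + 3) − (11/4)| < ε.
Combining over a common denominator, (2y + 12)/(y + 3) − (11/4) = [(2y + 12)·8 − 22·(y + 3)] / [8·(y + 3)] = -6(y − 5) / (8(y + 3)).
So |(2y + 12)/(y + 3) − (11/4)| = 6|y − 5| / (8·|y + 3|).
Restrict δ ≤ 4. Then |y − 5| < 4 gives |y + 3| = |(y − 5) + 8| ≥ 8 − 4 = 4.
Hence |(2y + 12)/(y + 3) − (11/4)| < 6|y − 5|/(8·4) = (3/16)|y − 5|, which is < ε once |y − 5| < (16/3)ε.
Take δ = min(4, (16/3)ε). Then 0 < |y − 5| < δ forces both bounds, so |(2y + 12)/(y + 3) − (11/4)| < ε.

δ = min(4, (16/3)ε)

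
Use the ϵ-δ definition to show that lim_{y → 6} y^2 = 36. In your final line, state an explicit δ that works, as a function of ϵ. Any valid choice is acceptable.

δ = min(1, ϵ/13)

Suppose ϵ > 0. We seek δ > 0 with 0 < |y − 6| < δ ⇒ |y^2 − 36| < ϵ.
Factor: y^2 − 36 = (y − 6)(y + 6), so |y^2 − 36| = |y − 6|·|y + 6|.
Restrict δ ≤ 1. Then |y − 6| < 1 gives |y| < 7, so by the triangle inequality |y + 6| ≤ 7 + 6 = 13.
Hence |y^2 − 36| ≤ 13|y − 6|, which is < ϵ once |y − 6| < ϵ/13.
Take δ = min(1, ϵ/13). If 0 < |y − 6| < δ then both bounds hold and |y^2 − 36| ≤ 13|y − 6| < 13·(ϵ/13) = ϵ.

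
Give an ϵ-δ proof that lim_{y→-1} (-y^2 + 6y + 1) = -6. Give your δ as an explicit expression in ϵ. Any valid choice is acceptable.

Suppose ϵ > 0. We want δ > 0 such that 0 < |y + 1| < δ implies |(-y^2 + 6y + 1) + 6| < ϵ.
(-y^2 + 6y + 1) + 6 = -y^2 + 6y + 7 = (y + 1)(-y + 7).
So |(-y^2 + 6y + 1) + 6| = |y + 1|·|-y + 7|.
Assume first that |y + 1| < 1, so |y| < 2. Then |-y + 7| ≤ 2 + 7 = 9.
Hence |(-y^2 + 6y + 1) + 6| ≤ 9|y + 1| < ϵ provided |y + 1| < ϵ/9.
Choosing δ = min(1, ϵ/9) ensures both conditions, hence |(-y^2 + 6y + 1) + 6| < ϵ.

δ = min(1, ϵ/9)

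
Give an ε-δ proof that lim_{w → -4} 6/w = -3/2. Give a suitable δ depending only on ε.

δ = min(2, (4/3)ε)

Let ε > 0. We seek δ > 0 such that 0 < |w + 4| < δ implies |6/w + 3/2| < ε.
|6/w + 3/2| = 6·|-4 − w|/(4·|w|) = 6|w + 4|/(4|w|).
Require δ ≤ 2 so that |w| > 4 − 2 = 2, hence 4|w| > 8.
Then |6/w + 3/2| < 6|w + 4|/8, which is < ε when |w + 4| < (4/3)ε.
Take δ = min(2, (4/3)ε). Then 0 < |w + 4| < δ gives both |w + 4| < 2 and |w + 4| < (4/3)ε, so |6/w + 3/2| < ε.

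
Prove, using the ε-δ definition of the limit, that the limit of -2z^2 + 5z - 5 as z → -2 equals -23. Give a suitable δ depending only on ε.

δ = min(1, ε/15)

Suppose ε > 0. We want δ > 0 such that 0 < |z + 2| < δ implies |(-2z^2 + 5z - 5) + 23| < ε.
(-2z^2 + 5z - 5) + 23 = -2z^2 + 5z + 18 = (z + 2)(-2z + 9).
So |(-2z^2 + 5z - 5) + 23| = |z + 2|·|-2z + 9|.
Require δ ≤ 1. Then |z + 2| < 1 gives |z| < 3, and by the triangle inequality |-2z + 9| ≤ 2·3 + 9 = 15.
Hence |(-2z^2 + 5z - 5) + 23| ≤ 15|z + 2| < ε provided |z + 2| < ε/15.
Take δ = min(1, ε/15). Then 0 < |z + 2| < δ gives both |z + 2| < 1 and |z + 2| < ε/15, so |(-2z^2 + 5z - 5) + 23| < ε.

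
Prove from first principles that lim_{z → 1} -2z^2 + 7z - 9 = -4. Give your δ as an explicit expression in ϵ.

δ = min(1, ϵ/9)

Let ϵ > 0. We want δ > 0 such that 0 < |z − 1| < δ implies |(-2z^2 + 7z - 9) + 4| < ϵ.
(-2z^2 + 7z - 9) + 4 = -2z^2 + 7z - 5 = (z − 1)(-2z + 5).
So |(-2z^2 + 7z - 9) + 4| = |z − 1|·|-2z + 5|.
Require δ ≤ 1. Then |z − 1| < 1 gives |z| < 2, and by the triangle inequality |-2z + 5| ≤ 2·2 + 5 = 9.
Hence |(-2z^2 + 7z - 9) + 4| ≤ 9|z − 1| < ϵ provided |z − 1| < ϵ/9.
Choosing δ = min(1, ϵ/9) ensures both conditions, hence |(-2z^2 + 7z - 9) + 4| < ϵ.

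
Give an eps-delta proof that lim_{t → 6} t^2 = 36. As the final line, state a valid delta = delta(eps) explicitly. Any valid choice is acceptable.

Let eps > 0 be given. We seek delta > 0 with 0 < |t − 6| < delta ⇒ |t^2 − 36| < eps.
Factor: t^2 − 36 = (t − 6)(t + 6), so |t^2 − 36| = |t − 6|·|t + 6|.
Impose delta ≤ 2 so that |t| < 8; then |t + 6| ≤ 14.
Hence |t^2 − 36| ≤ 14|t − 6|, which is < eps once |t − 6| < eps/14.
Take delta = min(2, eps/14). If 0 < |t − 6| < delta then both bounds hold and |t^2 − 36| ≤ 14|t − 6| < 14·(eps/14) = eps.

delta = min(2, eps/14)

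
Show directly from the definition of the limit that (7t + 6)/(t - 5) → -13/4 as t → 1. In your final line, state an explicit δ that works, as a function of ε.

δ = min(2, (8/41)ε)

Let ε > 0. We want δ > 0 with 0 < |t − 1| < δ ⇒ |(7t + 6)/(t - 5) + 13/4| < ε.
Combining over a common denominator, (7t + 6)/(t - 5) + 13/4 = [(7t + 6)·(-4) − 13·(t - 5)] / [(-4)·(t - 5)] = -41(t − 1) / ((-4)(t - 5)).
So |(7t + 6)/(t - 5) + 13/4| = 41|t − 1| / (4·|t − 5|).
Restrict δ ≤ 2. Then |t − 1| < 2 gives |t − 5| = |(t − 1) + (-4)| ≥ 4 − 2 = 2.
Hence |(7t + 6)/(t - 5) + 13/4| < 41|t − 1|/(4·2) = (41/8)|t − 1|, which is < ε once |t − 1| < (8/41)ε.
Take δ = min(2, (8/41)ε). Then 0 < |t − 1| < δ forces both bounds, so |(7t + 6)/(t - 5) + 13/4| < ε.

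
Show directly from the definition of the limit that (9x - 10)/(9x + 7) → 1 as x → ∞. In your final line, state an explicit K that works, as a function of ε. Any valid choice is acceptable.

K = (17/9)/ε

Suppose ε > 0. We seek K > 0 such that x > K implies |(9x - 10)/(9x + 7) − 1| < ε.
(9x - 10)/(9x + 7) − 1 = (9(9x - 10) − 9(9x + 7)) / (9(9x + 7)) = -153/(9(9x + 7)).
For x > 0 we have 9x + 7 > 9x, so |(9x - 10)/(9x + 7) − 1| = 153/(9(9x + 7)) < 153/(9·9x) = (17/9)/x.
Thus |(9x - 10)/(9x + 7) − 1| < ε whenever x > (17/9)/ε.
Take K = (17/9)/ε. If x > K then |(9x - 10)/(9x + 7) − 1| < (17/9)/x < ε.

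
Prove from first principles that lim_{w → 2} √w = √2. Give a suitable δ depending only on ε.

δ = min(2, √2·ε)

Suppose ε > 0. We want δ > 0 such that 0 < |w − 2| < δ implies |√w − √2| < ε.
Multiplying by the conjugate, |√w − √2| = |w − 2|/(√w + √2).
Restrict δ ≤ 2 so that |w − 2| < 2 forces w > 0, and then √w + √2 > √2.
Hence |√w − √2| < |w − 2|/√2, which is < ε once |w − 2| < √2·ε.
Take δ = min(2, √2·ε). If 0 < |w − 2| < δ then w > 0 and |√w − √2| < |w − 2|/√2 < ε.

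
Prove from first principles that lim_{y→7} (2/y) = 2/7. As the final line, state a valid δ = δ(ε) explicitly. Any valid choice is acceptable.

δ = min(7/2, (49/4)ε)

Let ε > 0. We seek δ > 0 such that 0 < |y − 7| < δ implies |2/y − (2/7)| < ε.
|2/y − (2/7)| = 2·|7 − y|/(7·|y|) = 2|y − 7|/(7|y|).
Restrict δ ≤ 7/2. Then |y − 7| < 7/2 gives |y| > 7/2, so 7|y| > 49/2.
Then |2/y − (2/7)| < 2|y − 7|/(49/2), which is < ε when |y − 7| < (49/4)ε.
Take δ = min(7/2, (49/4)ε). Then 0 < |y − 7| < δ gives both |y − 7| < 7/2 and |y − 7| < (49/4)ε, so |2/y − (2/7)| < ε.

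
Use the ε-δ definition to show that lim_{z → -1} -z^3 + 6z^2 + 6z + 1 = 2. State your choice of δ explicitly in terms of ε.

δ = min(1, ε/19)

Let ε > 0 be given. We want δ > 0 such that 0 < |z + 1| < δ implies |(-z^3 + 6z^2 + 6z + 1) − 2| < ε.
(-z^3 + 6z^2 + 6z + 1) − 2 = -z^3 + 6z^2 + 6z - 1 = (z + 1)(-z^2 + 7z - 1).
So |(-z^3 + 6z^2 + 6z + 1) − 2| = |z + 1|·|-z^2 + 7z - 1|.
Require δ ≤ 1. Then |z + 1| < 1 gives |z| < 2, and by the triangle inequality |-z^2 + 7z - 1| ≤ 2^2 + 7·2 + 1 = 19.
Hence |(-z^3 + 6z^2 + 6z + 1) − 2| ≤ 19|z + 1| < ε provided |z + 1| < ε/19.
Take δ = min(1, ε/19). Then 0 < |z + 1| < δ gives both |z + 1| < 1 and |z + 1| < ε/19, so |(-z^3 + 6z^2 + 6z + 1) − 2| < ε.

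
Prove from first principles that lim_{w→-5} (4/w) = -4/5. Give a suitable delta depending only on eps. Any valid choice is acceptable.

delta = min(5/2, (25/8)eps)

Fix eps > 0. We seek delta > 0 such that 0 < |w + 5| < delta implies |4/w + 4/5| < eps.
|4/w + 4/5| = 4·|-5 − w|/(5·|w|) = 4|w + 5|/(5|w|).
Restrict delta ≤ 5/2. Then |w + 5| < 5/2 gives |w| > 5/2, so 5|w| > 25/2.
Then |4/w + 4/5| < 4|w + 5|/(25/2), which is < eps when |w + 5| < (25/8)eps.
Take delta = min(5/2, (25/8)eps). Then 0 < |w + 5| < delta gives both |w + 5| < 5/2 and |w + 5| < (25/8)eps, so |4/w + 4/5| < eps.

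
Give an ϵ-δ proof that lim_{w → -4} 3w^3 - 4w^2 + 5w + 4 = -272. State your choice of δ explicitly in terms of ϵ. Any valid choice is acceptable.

Fix ϵ > 0. We want δ > 0 such that 0 < |w + 4| < δ implies |(3w^3 - 4w^2 + 5w + 4) + 272| < ϵ.
(3w^3 - 4w^2 + 5w + 4) + 272 = 3w^3 - 4w^2 + 5w + 276 = (w + 4)(3w^2 - 16w + 69).
So |(3w^3 - 4w^2 + 5w + 4) + 272| = |w + 4|·|3w^2 - 16w + 69|.
Assume first that |w + 4| < 1, so |w| < 5. Then |3w^2 - 16w + 69| ≤ 3·5^2 + 16·5 + 69 = 224.
Hence |(3w^3 - 4w^2 + 5w + 4) + 272| ≤ 224|w + 4| < ϵ provided |w + 4| < ϵ/224.
Choosing δ = min(1, ϵ/224) ensures both conditions, hence |(3w^3 - 4w^2 + 5w + 4) + 272| < ϵ.

δ = min(1, ϵ/224)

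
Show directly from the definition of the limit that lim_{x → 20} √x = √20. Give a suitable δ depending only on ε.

δ = min(20, √20·ε)

Suppose ε > 0. We want δ > 0 such that 0 < |x − 20| < δ implies |√x − √20| < ε.
Rationalise: √x − √20 = (x − 20)/(√x + √20), so |√x − √20| = |x − 20|/(√x + √20).
Restrict δ ≤ 20 so that |x − 20| < 20 forces x > 0, and then √x + √20 > √20.
Hence |√x − √20| < |x − 20|/√20, which is < ε once |x − 20| < √20·ε.
Take δ = min(20, √20·ε). If 0 < |x − 20| < δ then x > 0 and |√x − √20| < |x − 20|/√20 < ε.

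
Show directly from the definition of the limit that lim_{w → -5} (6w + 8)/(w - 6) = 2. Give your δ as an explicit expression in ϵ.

δ = min(11/2, (11/8)ϵ)

Let ϵ > 0 be given. We want δ > 0 with 0 < |w + 5| < δ ⇒ |(6w + 8)/(w - 6) − 2| < ϵ.
Combining over a common denominator, (6w + 8)/(w - 6) − 2 = [(6w + 8)·(-11) − (-22)·(w - 6)] / [(-11)·(w - 6)] = -44(w + 5) / ((-11)(w - 6)).
So |(6w + 8)/(w - 6) − 2| = 44|w + 5| / (11·|w − 6|).
Restrict δ ≤ 11/2. Then |w + 5| < 11/2 gives |w − 6| = |(w + 5) + (-11)| ≥ 11 − 11/2 = 11/2.
Hence |(6w + 8)/(w - 6) − 2| < 44|w + 5|/(11·(11/2)) = (8/11)|w + 5|, which is < ϵ once |w + 5| < (11/8)ϵ.
Take δ = min(11/2, (11/8)ϵ). Then 0 < |w + 5| < δ forces both bounds, so |(6w + 8)/(w - 6) − 2| < ϵ.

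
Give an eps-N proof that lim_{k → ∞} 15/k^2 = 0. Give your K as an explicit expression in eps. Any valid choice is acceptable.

K = (15/eps)^{1/2}

Suppose eps > 0. For k ≥ 1, |15/k^2 − 0| = 15/k^2.
15/k^2 < eps ⇔ k^2 > 15/eps ⇔ k > (15/eps)^{1/2}.
Take K = (15/eps)^{1/2}. Then k > K implies 15/k^2 < eps.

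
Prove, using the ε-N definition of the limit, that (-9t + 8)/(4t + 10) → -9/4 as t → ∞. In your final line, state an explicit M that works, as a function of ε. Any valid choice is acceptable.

Let ε > 0 be given. We seek M > 0 such that t > M implies |(-9t + 8)/(4t + 10) + 9/4| < ε.
(-9t + 8)/(4t + 10) + 9/4 = (4(-9t + 8) − (-9)(4t + 10)) / (4(4t + 10)) = 122/(4(4t + 10)).
For t > 0 we have 4t + 10 > 4t, so |(-9t + 8)/(4t + 10) + 9/4| = 122/(4(4t + 10)) < 122/(4·4t) = (61/8)/t.
Thus |(-9t + 8)/(4t + 10) + 9/4| < ε whenever t > (61/8)/ε.
Take M = (61/8)/ε. If t > M then |(-9t + 8)/(4t + 10) + 9/4| < (61/8)/t < ε.

M = (61/8)/ε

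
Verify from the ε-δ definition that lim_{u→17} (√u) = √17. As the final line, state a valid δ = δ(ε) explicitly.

δ = min(17, √17·ε)

Fix ε > 0. We want δ > 0 such that 0 < |u − 17| < δ implies |√u − √17| < ε.
Rationalise: √u − √17 = (u − 17)/(√u + √17), so |√u − √17| = |u − 17|/(√u + √17).
Restrict δ ≤ 17 so that |u − 17| < 17 forces u > 0, and then √u + √17 > √17.
Hence |√u − √17| < |u − 17|/√17, which is < ε once |u − 17| < √17·ε.
Take δ = min(17, √17·ε). If 0 < |u − 17| < δ then u > 0 and |√u − √17| < |u − 17|/√17 < ε.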